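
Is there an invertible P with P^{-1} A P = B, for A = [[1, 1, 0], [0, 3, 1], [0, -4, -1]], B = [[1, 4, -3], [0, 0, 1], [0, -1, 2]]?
Yes.

Two matrices over a field are similar if and only if they have the same invariant factors.

Both A and B have characteristic polynomial (x - 1)^3 and minimal polynomial (x - 1)^3. Computing further, both have invariant factors (x - 1)^3. Hence A and B are similar.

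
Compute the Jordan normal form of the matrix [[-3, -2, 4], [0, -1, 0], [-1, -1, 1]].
J = [[-1, 1, 0], [0, -1, 0], [0, 0, -1]]

The characteristic polynomial is det(xI - A) = (x + 1)^3, so the eigenvalues are -1 (algebraic multiplicity 3).

For λ = -1: rank(A + I) = 1, rank((A + I)^2) = 0. The eigenspace has dimension 3 - 1 = 2, so there are 2 Jordan blocks; the rank sequence gives block sizes [2, 1].

Assembling the blocks gives the Jordan form J above.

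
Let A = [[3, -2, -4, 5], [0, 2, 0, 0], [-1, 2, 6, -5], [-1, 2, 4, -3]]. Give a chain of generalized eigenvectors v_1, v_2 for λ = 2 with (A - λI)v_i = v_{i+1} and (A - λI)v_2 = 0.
v_1 = [[-3, 0, 2, 2]]^T, v_2 = [[-1, 0, 1, 1]]^T

We seek v_1 ∈ ker((A - 2I)^2) \ ker(A - 2I), then set v_{i+1} = (A - 2I) v_i.

One such chain is v_1 = [[-3, 0, 2, 2]]^T, v_2 = [[-1, 0, 1, 1]]^T. Check: (A - 2I) v_2 = [[0, 0, 0, 0]]^T = 0.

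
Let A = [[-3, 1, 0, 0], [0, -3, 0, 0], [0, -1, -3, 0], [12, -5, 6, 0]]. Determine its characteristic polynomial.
xI - A = [[x + 3, -1, 0, 0], [0, x + 3, 0, 0], [0, 1, x + 3, 0], [-12, 5, -6, x]].

Expanding det(xI - A) along the first row:
det(xI - A) = + (x + 3)·det([[x + 3, 0, 0], [1, x + 3, 0], [5, -6, x]]) - (-1)·det([[0, 0, 0], [0, x + 3, 0], [-12, -6, x]]) + (0)·det([[0, x + 3, 0], [0, 1, 0], [-12, 5, x]]) - (0)·det([[0, x + 3, 0], [0, 1, x + 3], [-12, 5, -6]]).

Evaluating gives χ_A(x) = x^4 + 9x^3 + 27x^2 + 27x = x(x + 3)^3.

χ_A(x) = x(x + 3)^3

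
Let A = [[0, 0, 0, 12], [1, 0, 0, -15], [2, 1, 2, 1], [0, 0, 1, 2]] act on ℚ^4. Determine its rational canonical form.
R = [[0, 0, 0, 12], [1, 0, 0, 9], [0, 1, 0, -3], [0, 0, 1, 4]]

The invariant factors of A (the non-unit diagonal entries of the Smith normal form of xI - A over ℚ[x]) are (x - 4)(x^3 + 3x + 3), each dividing the next. The characteristic polynomial is their product, (x - 4)(x^3 + 3x + 3).

The rational canonical form is the block-diagonal matrix of companion matrices C(f_i):
R = [[0, 0, 0, 12], [1, 0, 0, 9], [0, 1, 0, -3], [0, 0, 1, 4]].

Note the characteristic polynomial does not split into linear factors over ℚ, so A has no Jordan form over ℚ; the rational canonical form exists over any field.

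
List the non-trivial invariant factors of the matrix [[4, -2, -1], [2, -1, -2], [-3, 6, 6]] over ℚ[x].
x - 3, (x - 3)^2

The Jordan structure of A has elementary divisors (x - 3)^2, (x - 3). Arranging the block sizes at each eigenvalue in decreasing order and taking row products gives the invariant factors.

Invariant factors (smallest first, each dividing the next): x - 3, (x - 3)^2.

Check: the last factor (x - 3)^2 is the minimal polynomial, and the product (x - 3)^3 is the characteristic polynomial.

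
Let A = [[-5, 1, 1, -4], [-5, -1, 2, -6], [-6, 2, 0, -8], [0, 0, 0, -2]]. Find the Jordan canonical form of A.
J = [[-2, 1, 0, 0], [0, -2, 1, 0], [0, 0, -2, 0], [0, 0, 0, -2]]

The characteristic polynomial is det(xI - A) = (x + 2)^4, so the eigenvalues are -2 (algebraic multiplicity 4).

For λ = -2: rank(A + 2I) = 2, rank((A + 2I)^2) = 1, rank((A + 2I)^3) = 0. The eigenspace has dimension 4 - 2 = 2, so there are 2 Jordan blocks; the rank sequence gives block sizes [3, 1].

Assembling the blocks gives the Jordan form J above.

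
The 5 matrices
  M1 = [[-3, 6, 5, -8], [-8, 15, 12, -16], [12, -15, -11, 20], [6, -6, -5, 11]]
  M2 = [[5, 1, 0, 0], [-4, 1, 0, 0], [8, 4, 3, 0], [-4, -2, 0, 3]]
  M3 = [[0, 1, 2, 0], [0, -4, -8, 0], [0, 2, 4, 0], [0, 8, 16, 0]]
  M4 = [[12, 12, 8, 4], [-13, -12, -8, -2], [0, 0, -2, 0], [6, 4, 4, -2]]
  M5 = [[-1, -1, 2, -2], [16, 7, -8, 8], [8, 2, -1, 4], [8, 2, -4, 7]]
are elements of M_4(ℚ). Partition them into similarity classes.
4 classes: {M1}, {M2, M5}, {M3}, {M4}

Characteristic polynomials: χ_{M1} = (x - 3)^4, χ_{M2} = (x - 3)^4, χ_{M3} = x^4, χ_{M4} = (x - 2)(x + 2)^3, χ_{M5} = (x - 3)^4.

{M1}: invariant factors x - 3, (x - 3)^3.

{M2, M5}: invariant factors x - 3, x - 3, (x - 3)^2.

{M3}: invariant factors x, x, x^2.

{M4}: invariant factors x + 2, (x - 2)(x + 2)^2.

Matrices are similar if and only if their invariant-factor lists agree; the partition into similarity classes is {M1}, {M2, M5}, {M3}, {M4}.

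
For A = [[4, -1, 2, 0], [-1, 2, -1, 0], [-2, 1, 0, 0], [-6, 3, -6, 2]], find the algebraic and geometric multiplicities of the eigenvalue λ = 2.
algebraic multiplicity 4, geometric multiplicity 2

The characteristic polynomial is (x - 2)^4, so the factor x - 2 appears with exponent 4: the algebraic multiplicity is 4.

rank(A - 2I) = 2, so the eigenspace has dimension 4 - 2 = 2: the geometric multiplicity is 2.

Since 2 < 4, A is not diagonalizable.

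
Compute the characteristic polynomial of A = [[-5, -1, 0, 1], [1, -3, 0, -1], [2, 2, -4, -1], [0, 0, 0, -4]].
χ_A(x) = (x + 4)^4

xI - A = [[x + 5, 1, 0, -1], [-1, x + 3, 0, 1], [-2, -2, x + 4, 1], [0, 0, 0, x + 4]].

Expanding det(xI - A) along the first row:
det(xI - A) = + (x + 5)·det([[x + 3, 0, 1], [-2, x + 4, 1], [0, 0, x + 4]]) - (1)·det([[-1, 0, 1], [-2, x + 4, 1], [0, 0, x + 4]]) + (0)·det([[-1, x + 3, 1], [-2, -2, 1], [0, 0, x + 4]]) - (-1)·det([[-1, x + 3, 0], [-2, -2, x + 4], [0, 0, 0]]).

Evaluating gives χ_A(x) = x^4 + 16x^3 + 96x^2 + 256x + 256 = (x + 4)^4.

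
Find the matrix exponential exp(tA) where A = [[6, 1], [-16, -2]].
e^{tA} = [[(4*t + 1)*e^{2*t}, t*e^{2*t}], [-16*t*e^{2*t}, (1 - 4*t)*e^{2*t}]]

A has Jordan form J = [[2, 1], [0, 2]] with A = PJP^{-1}, so e^{tA} = P e^{tJ} P^{-1}.

For a Jordan block J_k(λ), e^{tJ_k(λ)} = e^{λt} · (I + tN + t^2 N^2/2! + ... + t^{k-1} N^{k-1}/(k-1)!) where N is the nilpotent superdiagonal part.

Assembling the blocks and conjugating back gives the entries of e^{tA} as shown above.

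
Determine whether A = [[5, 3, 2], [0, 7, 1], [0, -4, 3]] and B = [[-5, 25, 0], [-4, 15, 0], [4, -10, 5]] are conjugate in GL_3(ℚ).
No.

Both have characteristic polynomial (x - 5)^3, but the minimal polynomial of A is (x - 5)^3 while the minimal polynomial of B is (x - 5)^2. The minimal polynomial is a similarity invariant, so A and B are not similar.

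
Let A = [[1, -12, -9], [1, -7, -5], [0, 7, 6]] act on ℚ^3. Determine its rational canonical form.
The invariant factors of A (the non-unit diagonal entries of the Smith normal form of xI - A over ℚ[x]) are x^3 + 4x - 2, each dividing the next. The characteristic polynomial is their product, x^3 + 4x - 2.

The rational canonical form is the block-diagonal matrix of companion matrices C(f_i):
R = [[0, 0, 2], [1, 0, -4], [0, 1, 0]].

Note the characteristic polynomial does not split into linear factors over ℚ, so A has no Jordan form over ℚ; the rational canonical form exists over any field.

R = [[0, 0, 2], [1, 0, -4], [0, 1, 0]]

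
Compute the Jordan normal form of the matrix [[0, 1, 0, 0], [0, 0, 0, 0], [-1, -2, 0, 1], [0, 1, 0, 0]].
The characteristic polynomial is det(xI - A) = x^4, so the eigenvalues are 0 (algebraic multiplicity 4).

For λ = 0: rank(A) = 2, rank(A^2) = 0. The eigenspace has dimension 4 - 2 = 2, so there are 2 Jordan blocks; the rank sequence gives block sizes [2, 2].

Assembling the blocks gives the Jordan form J above.

J = [[0, 1, 0, 0], [0, 0, 0, 0], [0, 0, 0, 1], [0, 0, 0, 0]]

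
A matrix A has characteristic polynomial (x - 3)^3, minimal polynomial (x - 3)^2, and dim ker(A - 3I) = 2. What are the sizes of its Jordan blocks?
λ = 3: algebraic multiplicity 3 (exponent in χ_A), largest block size 2 (exponent in m_A), 2 blocks (geometric multiplicity). These force block sizes [2, 1].

Jordan blocks: (3, 2), (3, 1)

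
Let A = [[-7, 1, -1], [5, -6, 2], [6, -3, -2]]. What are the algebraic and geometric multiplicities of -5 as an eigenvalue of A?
The characteristic polynomial is (x + 5)^3, so the factor x + 5 appears with exponent 3: the algebraic multiplicity is 3.

rank(A + 5I) = 2, so the eigenspace has dimension 3 - 2 = 1: the geometric multiplicity is 1.

Since 1 < 3, A is not diagonalizable.

algebraic multiplicity 3, geometric multiplicity 1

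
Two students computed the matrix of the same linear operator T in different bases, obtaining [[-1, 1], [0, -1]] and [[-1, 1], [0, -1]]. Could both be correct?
Two matrices over a field are similar if and only if they have the same invariant factors.

Both A and B have characteristic polynomial (x + 1)^2 and minimal polynomial (x + 1)^2. Computing further, both have invariant factors (x + 1)^2. Hence A and B are similar.

Yes.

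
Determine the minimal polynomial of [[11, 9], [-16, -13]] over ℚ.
The characteristic polynomial factors as (x + 1)^2. The minimal polynomial is ∏(x - λ)^{k_λ} where k_λ is the size of the largest Jordan block at λ.

For λ = -1: rank(A + I) = 1, and the largest Jordan block has size 2 (the smallest k with rank((A + I)^k) = rank((A + I)^(k+1))).

So m_A(x) = (x + 1)^2.

m_A(x) = (x + 1)^2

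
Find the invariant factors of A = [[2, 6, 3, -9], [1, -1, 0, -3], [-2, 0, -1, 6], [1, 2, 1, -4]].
(x + 1)^2, (x + 1)^2

The Jordan structure of A has elementary divisors (x + 1)^2, (x + 1)^2. Arranging the block sizes at each eigenvalue in decreasing order and taking row products gives the invariant factors.

Invariant factors (smallest first, each dividing the next): (x + 1)^2, (x + 1)^2.

Check: the last factor (x + 1)^2 is the minimal polynomial, and the product (x + 1)^4 is the characteristic polynomial.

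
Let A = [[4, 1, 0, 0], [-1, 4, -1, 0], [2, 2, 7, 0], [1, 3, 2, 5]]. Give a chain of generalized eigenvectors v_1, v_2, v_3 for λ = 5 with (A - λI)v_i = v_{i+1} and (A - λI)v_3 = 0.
We seek v_1 ∈ ker((A - 5I)^3) \ ker((A - 5I)^2), then set v_{i+1} = (A - 5I) v_i.

One such chain is v_1 = [[-4, -2, 5, 0]]^T, v_2 = [[2, 1, -2, 0]]^T, v_3 = [[-1, -1, 2, 1]]^T. Check: (A - 5I) v_3 = [[0, 0, 0, 0]]^T = 0.

v_1 = [[-4, -2, 5, 0]]^T, v_2 = [[2, 1, -2, 0]]^T, v_3 = [[-1, -1, 2, 1]]^T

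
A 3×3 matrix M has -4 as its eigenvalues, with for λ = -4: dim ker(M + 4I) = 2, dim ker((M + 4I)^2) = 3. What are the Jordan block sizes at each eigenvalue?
Jordan blocks: (-4, 2), (-4, 1)

λ = -4: successive nullity increments [2, 1] count blocks of size ≥ k; block sizes are [2, 1].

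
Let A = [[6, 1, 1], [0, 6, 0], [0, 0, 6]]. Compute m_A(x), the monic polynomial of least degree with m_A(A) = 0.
The characteristic polynomial factors as (x - 6)^3. The minimal polynomial is ∏(x - λ)^{k_λ} where k_λ is the size of the largest Jordan block at λ.

For λ = 6: rank(A - 6I) = 1, and the largest Jordan block has size 2 (the smallest k with rank((A - 6I)^k) = rank((A - 6I)^(k+1))).

So m_A(x) = (x - 6)^2.

m_A(x) = (x - 6)^2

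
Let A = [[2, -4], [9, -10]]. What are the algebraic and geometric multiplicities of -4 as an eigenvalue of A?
algebraic multiplicity 2, geometric multiplicity 1

The characteristic polynomial is (x + 4)^2, so the factor x + 4 appears with exponent 2: the algebraic multiplicity is 2.

rank(A + 4I) = 1, so the eigenspace has dimension 2 - 1 = 1: the geometric multiplicity is 1.

Since 1 < 2, A is not diagonalizable.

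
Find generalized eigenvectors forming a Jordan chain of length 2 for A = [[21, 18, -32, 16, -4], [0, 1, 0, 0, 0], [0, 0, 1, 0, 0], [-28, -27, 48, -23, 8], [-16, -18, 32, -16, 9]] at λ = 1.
We seek v_1 ∈ ker((A - I)^2) \ ker(A - I), then set v_{i+1} = (A - I) v_i.

One such chain is v_1 = [[0, 1, 0, -1, 0]]^T, v_2 = [[2, 0, 0, -3, -2]]^T. Check: (A - I) v_2 = [[0, 0, 0, 0, 0]]^T = 0.

v_1 = [[0, 1, 0, -1, 0]]^T, v_2 = [[2, 0, 0, -3, -2]]^T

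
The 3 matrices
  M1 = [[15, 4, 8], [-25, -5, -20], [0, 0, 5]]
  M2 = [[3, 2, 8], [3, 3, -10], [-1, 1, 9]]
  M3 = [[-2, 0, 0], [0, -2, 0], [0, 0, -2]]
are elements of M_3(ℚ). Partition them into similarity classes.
3 classes: {M1}, {M2}, {M3}

Characteristic polynomials: χ_{M1} = (x - 5)^3, χ_{M2} = (x - 5)^3, χ_{M3} = (x + 2)^3.

{M1}: invariant factors x - 5, (x - 5)^2.

{M2}: invariant factors (x - 5)^3.

{M3}: invariant factors x + 2, x + 2, x + 2.

Matrices are similar if and only if their invariant-factor lists agree; the partition into similarity classes is {M1}, {M2}, {M3}.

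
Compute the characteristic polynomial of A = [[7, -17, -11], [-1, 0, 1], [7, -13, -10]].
χ_A(x) = (x + 1)^3

xI - A = [[x - 7, 17, 11], [1, x, -1], [-7, 13, x + 10]].

Expanding det(xI - A) along the first row:
det(xI - A) = + (x - 7)·det([[x, -1], [13, x + 10]]) - (17)·det([[1, -1], [-7, x + 10]]) + (11)·det([[1, x], [-7, 13]]).

Evaluating gives χ_A(x) = x^3 + 3x^2 + 3x + 1 = (x + 1)^3.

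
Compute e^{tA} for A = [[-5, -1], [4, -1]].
A has Jordan form J = [[-3, 1], [0, -3]] with A = PJP^{-1}, so e^{tA} = P e^{tJ} P^{-1}.

For a Jordan block J_k(λ), e^{tJ_k(λ)} = e^{λt} · (I + tN + t^2 N^2/2! + ... + t^{k-1} N^{k-1}/(k-1)!) where N is the nilpotent superdiagonal part.

Assembling the blocks and conjugating back gives the entries of e^{tA} as shown above.

e^{tA} = [[(1 - 2*t)*e^{-3*t}, -t*e^{-3*t}], [4*t*e^{-3*t}, (2*t + 1)*e^{-3*t}]]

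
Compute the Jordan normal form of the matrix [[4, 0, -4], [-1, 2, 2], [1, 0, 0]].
The characteristic polynomial is det(xI - A) = (x - 2)^3, so the eigenvalues are 2 (algebraic multiplicity 3).

For λ = 2: rank(A - 2I) = 1, rank((A - 2I)^2) = 0. The eigenspace has dimension 3 - 1 = 2, so there are 2 Jordan blocks; the rank sequence gives block sizes [2, 1].

Assembling the blocks gives the Jordan form J above.

J = [[2, 1, 0], [0, 2, 0], [0, 0, 2]]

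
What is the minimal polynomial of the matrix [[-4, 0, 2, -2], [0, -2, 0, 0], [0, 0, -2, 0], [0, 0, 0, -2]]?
m_A(x) = (x + 2)(x + 4)

The characteristic polynomial factors as (x + 2)^3(x + 4). The minimal polynomial is ∏(x - λ)^{k_λ} where k_λ is the size of the largest Jordan block at λ.

For λ = -4: rank(A + 4I) = 3, and the largest Jordan block has size 1 (the smallest k with rank((A + 4I)^k) = rank((A + 4I)^(k+1))).
For λ = -2: rank(A + 2I) = 1, and the largest Jordan block has size 1 (the smallest k with rank((A + 2I)^k) = rank((A + 2I)^(k+1))).

So m_A(x) = (x + 2)(x + 4).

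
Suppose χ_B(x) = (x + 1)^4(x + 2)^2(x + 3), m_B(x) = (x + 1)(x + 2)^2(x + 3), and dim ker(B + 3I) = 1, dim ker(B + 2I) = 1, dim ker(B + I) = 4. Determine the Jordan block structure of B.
λ = -3: algebraic multiplicity 1 (exponent in χ_B), largest block size 1 (exponent in m_B), 1 block (geometric multiplicity). This forces block sizes [1].
λ = -2: algebraic multiplicity 2 (exponent in χ_B), largest block size 2 (exponent in m_B), 1 block (geometric multiplicity). This forces block sizes [2].
λ = -1: algebraic multiplicity 4 (exponent in χ_B), largest block size 1 (exponent in m_B), 4 blocks (geometric multiplicity). These force block sizes [1, 1, 1, 1].

Jordan blocks: (-3, 1), (-2, 2), (-1, 1), (-1, 1), (-1, 1), (-1, 1)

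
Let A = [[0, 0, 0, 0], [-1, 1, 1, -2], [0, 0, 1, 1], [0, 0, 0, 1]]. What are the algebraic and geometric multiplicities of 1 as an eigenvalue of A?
The characteristic polynomial is x(x - 1)^3, so the factor x - 1 appears with exponent 3: the algebraic multiplicity is 3.

rank(A - I) = 3, so the eigenspace has dimension 4 - 3 = 1: the geometric multiplicity is 1.

Since 1 < 3, A is not diagonalizable.

algebraic multiplicity 3, geometric multiplicity 1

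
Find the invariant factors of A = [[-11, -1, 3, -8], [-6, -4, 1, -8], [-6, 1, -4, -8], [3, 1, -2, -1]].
The Jordan structure of A has elementary divisors (x + 5)^2, (x + 5)^2. Arranging the block sizes at each eigenvalue in decreasing order and taking row products gives the invariant factors.

Invariant factors (smallest first, each dividing the next): (x + 5)^2, (x + 5)^2.

Check: the last factor (x + 5)^2 is the minimal polynomial, and the product (x + 5)^4 is the characteristic polynomial.

(x + 5)^2, (x + 5)^2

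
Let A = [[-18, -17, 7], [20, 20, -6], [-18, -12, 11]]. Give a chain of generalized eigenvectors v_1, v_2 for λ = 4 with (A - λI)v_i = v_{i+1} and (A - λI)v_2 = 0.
v_1 = [[-9, 7, -12]]^T, v_2 = [[-5, 4, -6]]^T

We seek v_1 ∈ ker((A - 4I)^2) \ ker(A - 4I), then set v_{i+1} = (A - 4I) v_i.

One such chain is v_1 = [[-9, 7, -12]]^T, v_2 = [[-5, 4, -6]]^T. Check: (A - 4I) v_2 = [[0, 0, 0]]^T = 0.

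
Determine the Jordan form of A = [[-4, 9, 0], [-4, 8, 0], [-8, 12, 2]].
The characteristic polynomial is det(xI - A) = (x - 2)^3, so the eigenvalues are 2 (algebraic multiplicity 3).

For λ = 2: rank(A - 2I) = 1, rank((A - 2I)^2) = 0. The eigenspace has dimension 3 - 1 = 2, so there are 2 Jordan blocks; the rank sequence gives block sizes [2, 1].

Assembling the blocks gives the Jordan form J above.

J = [[2, 1, 0], [0, 2, 0], [0, 0, 2]]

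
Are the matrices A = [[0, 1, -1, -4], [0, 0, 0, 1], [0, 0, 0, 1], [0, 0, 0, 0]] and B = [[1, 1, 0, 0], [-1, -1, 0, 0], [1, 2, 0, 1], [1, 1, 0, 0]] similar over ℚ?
Yes.

Two matrices over a field are similar if and only if they have the same invariant factors.

Both A and B have characteristic polynomial x^4 and minimal polynomial x^2. Computing further, both have invariant factors x^2, x^2. Hence A and B are similar.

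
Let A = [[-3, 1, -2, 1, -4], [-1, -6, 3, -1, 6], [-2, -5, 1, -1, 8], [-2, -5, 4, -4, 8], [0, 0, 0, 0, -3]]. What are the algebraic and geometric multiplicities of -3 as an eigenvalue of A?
The characteristic polynomial is (x + 3)^5, so the factor x + 3 appears with exponent 5: the algebraic multiplicity is 5.

rank(A + 3I) = 2, so the eigenspace has dimension 5 - 2 = 3: the geometric multiplicity is 3.

Since 3 < 5, A is not diagonalizable.

algebraic multiplicity 5, geometric multiplicity 3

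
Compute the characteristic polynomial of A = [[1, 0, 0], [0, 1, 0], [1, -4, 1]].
χ_A(x) = (x - 1)^3

xI - A = [[x - 1, 0, 0], [0, x - 1, 0], [-1, 4, x - 1]].

Expanding det(xI - A) along the first row:
det(xI - A) = + (x - 1)·det([[x - 1, 0], [4, x - 1]]) - (0)·det([[0, 0], [-1, x - 1]]) + (0)·det([[0, x - 1], [-1, 4]]).

Evaluating gives χ_A(x) = x^3 - 3x^2 + 3x - 1 = (x - 1)^3.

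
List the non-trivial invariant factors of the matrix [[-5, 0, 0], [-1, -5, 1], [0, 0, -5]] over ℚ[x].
The Jordan structure of A has elementary divisors (x + 5)^2, (x + 5). Arranging the block sizes at each eigenvalue in decreasing order and taking row products gives the invariant factors.

Invariant factors (smallest first, each dividing the next): x + 5, (x + 5)^2.

Check: the last factor (x + 5)^2 is the minimal polynomial, and the product (x + 5)^3 is the characteristic polynomial.

x + 5, (x + 5)^2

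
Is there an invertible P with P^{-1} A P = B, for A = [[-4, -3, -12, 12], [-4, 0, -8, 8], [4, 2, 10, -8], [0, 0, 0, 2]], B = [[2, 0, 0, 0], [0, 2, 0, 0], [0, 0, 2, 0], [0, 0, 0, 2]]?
Both have characteristic polynomial (x - 2)^4, but the minimal polynomial of A is (x - 2)^2 while the minimal polynomial of B is x - 2. The minimal polynomial is a similarity invariant, so A and B are not similar.

No.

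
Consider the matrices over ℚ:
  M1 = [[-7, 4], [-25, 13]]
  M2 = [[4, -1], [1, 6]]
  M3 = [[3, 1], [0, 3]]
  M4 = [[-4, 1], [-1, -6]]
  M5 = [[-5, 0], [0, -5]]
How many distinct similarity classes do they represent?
4 classes: {M1, M3}, {M2}, {M4}, {M5}

Characteristic polynomials: χ_{M1} = (x - 3)^2, χ_{M2} = (x - 5)^2, χ_{M3} = (x - 3)^2, χ_{M4} = (x + 5)^2, χ_{M5} = (x + 5)^2.

{M1, M3}: invariant factors (x - 3)^2.

{M2}: invariant factors (x - 5)^2.

{M4}: invariant factors (x + 5)^2.

{M5}: invariant factors x + 5, x + 5.

Matrices are similar if and only if their invariant-factor lists agree; the partition into similarity classes is {M1, M3}, {M2}, {M4}, {M5}.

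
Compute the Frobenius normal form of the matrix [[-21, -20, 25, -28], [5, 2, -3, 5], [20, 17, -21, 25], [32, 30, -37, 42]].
R = [[0, 0, 0, -1], [1, 0, 0, -2], [0, 1, 0, 1], [0, 0, 1, 2]]

The invariant factors of A (the non-unit diagonal entries of the Smith normal form of xI - A over ℚ[x]) are (x^2 - x - 1)^2, each dividing the next. The characteristic polynomial is their product, (x^2 - x - 1)^2.

The rational canonical form is the block-diagonal matrix of companion matrices C(f_i):
R = [[0, 0, 0, -1], [1, 0, 0, -2], [0, 1, 0, 1], [0, 0, 1, 2]].

Note the characteristic polynomial does not split into linear factors over ℚ, so A has no Jordan form over ℚ; the rational canonical form exists over any field.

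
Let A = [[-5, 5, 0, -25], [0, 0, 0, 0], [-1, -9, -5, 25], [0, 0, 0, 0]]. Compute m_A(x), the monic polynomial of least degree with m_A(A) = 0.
The characteristic polynomial factors as x^2(x + 5)^2. The minimal polynomial is ∏(x - λ)^{k_λ} where k_λ is the size of the largest Jordan block at λ.

For λ = -5: rank(A + 5I) = 3, and the largest Jordan block has size 2 (the smallest k with rank((A + 5I)^k) = rank((A + 5I)^(k+1))).
For λ = 0: rank(A) = 2, and the largest Jordan block has size 1 (the smallest k with rank(A^k) = rank(A^(k+1))).

So m_A(x) = x(x + 5)^2.

m_A(x) = x(x + 5)^2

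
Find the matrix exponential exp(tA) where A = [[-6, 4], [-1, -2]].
e^{tA} = [[(1 - 2*t)*e^{-4*t}, 4*t*e^{-4*t}], [-t*e^{-4*t}, (2*t + 1)*e^{-4*t}]]

A has Jordan form J = [[-4, 1], [0, -4]] with A = PJP^{-1}, so e^{tA} = P e^{tJ} P^{-1}.

For a Jordan block J_k(λ), e^{tJ_k(λ)} = e^{λt} · (I + tN + t^2 N^2/2! + ... + t^{k-1} N^{k-1}/(k-1)!) where N is the nilpotent superdiagonal part.

Assembling the blocks and conjugating back gives the entries of e^{tA} as shown above.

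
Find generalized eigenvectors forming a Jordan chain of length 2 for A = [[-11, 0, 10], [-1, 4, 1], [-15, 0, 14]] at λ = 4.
v_1 = [[2, 1, 3]]^T, v_2 = [[0, 1, 0]]^T

We seek v_1 ∈ ker((A - 4I)^2) \ ker(A - 4I), then set v_{i+1} = (A - 4I) v_i.

One such chain is v_1 = [[2, 1, 3]]^T, v_2 = [[0, 1, 0]]^T. Check: (A - 4I) v_2 = [[0, 0, 0]]^T = 0.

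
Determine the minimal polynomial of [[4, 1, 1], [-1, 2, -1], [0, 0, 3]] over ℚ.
m_A(x) = (x - 3)^2

The characteristic polynomial factors as (x - 3)^3. The minimal polynomial is ∏(x - λ)^{k_λ} where k_λ is the size of the largest Jordan block at λ.

For λ = 3: rank(A - 3I) = 1, and the largest Jordan block has size 2 (the smallest k with rank((A - 3I)^k) = rank((A - 3I)^(k+1))).

So m_A(x) = (x - 3)^2.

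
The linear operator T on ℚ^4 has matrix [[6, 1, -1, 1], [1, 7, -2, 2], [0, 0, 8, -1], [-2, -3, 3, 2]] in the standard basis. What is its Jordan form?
The characteristic polynomial is det(xI - A) = (x - 6)^3(x - 5), so the eigenvalues are 5 (algebraic multiplicity 1), 6 (algebraic multiplicity 3).

For λ = 5: algebraic multiplicity 1 gives one 1×1 block.

For λ = 6: rank(A - 6I) = 3, rank((A - 6I)^2) = 2, rank((A - 6I)^3) = 1. The eigenspace has dimension 4 - 3 = 1, so there is 1 Jordan block; the rank sequence gives block sizes [3].

Assembling the blocks gives the Jordan form J above.

J = [[5, 0, 0, 0], [0, 6, 1, 0], [0, 0, 6, 1], [0, 0, 0, 6]]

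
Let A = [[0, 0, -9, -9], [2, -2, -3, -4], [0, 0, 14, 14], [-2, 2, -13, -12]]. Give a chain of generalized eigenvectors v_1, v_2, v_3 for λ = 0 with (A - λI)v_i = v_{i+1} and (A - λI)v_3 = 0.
v_1 = [[10, 2, -15, 15]]^T, v_2 = [[0, 1, 0, -1]]^T, v_3 = [[9, 2, -14, 14]]^T

We seek v_1 ∈ ker(A^3) \ ker(A^2), then set v_{i+1} = A v_i.

One such chain is v_1 = [[10, 2, -15, 15]]^T, v_2 = [[0, 1, 0, -1]]^T, v_3 = [[9, 2, -14, 14]]^T. Check: A v_3 = [[0, 0, 0, 0]]^T = 0.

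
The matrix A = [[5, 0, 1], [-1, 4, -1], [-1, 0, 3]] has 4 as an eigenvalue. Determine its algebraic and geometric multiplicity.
algebraic multiplicity 3, geometric multiplicity 2

The characteristic polynomial is (x - 4)^3, so the factor x - 4 appears with exponent 3: the algebraic multiplicity is 3.

rank(A - 4I) = 1, so the eigenspace has dimension 3 - 1 = 2: the geometric multiplicity is 2.

Since 2 < 3, A is not diagonalizable.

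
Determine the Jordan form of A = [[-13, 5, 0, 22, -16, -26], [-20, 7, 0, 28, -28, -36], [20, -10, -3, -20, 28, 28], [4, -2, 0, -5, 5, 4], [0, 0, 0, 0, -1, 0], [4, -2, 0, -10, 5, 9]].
The characteristic polynomial is det(xI - A) = (x - 5)(x + 1)^2(x + 3)^3, so the eigenvalues are -3 (algebraic multiplicity 3), -1 (algebraic multiplicity 2), 5 (algebraic multiplicity 1).

For λ = -3: rank(A + 3I) = 4, rank((A + 3I)^2) = 3. The eigenspace has dimension 6 - 4 = 2, so there are 2 Jordan blocks; the rank sequence gives block sizes [2, 1].

For λ = -1: rank(A + I) = 5, rank((A + I)^2) = 4. The eigenspace has dimension 6 - 5 = 1, so there is 1 Jordan block; the rank sequence gives block sizes [2].

For λ = 5: algebraic multiplicity 1 gives one 1×1 block.

Assembling the blocks gives the Jordan form J above.

J = [[-3, 1, 0, 0, 0, 0], [0, -3, 0, 0, 0, 0], [0, 0, -3, 0, 0, 0], [0, 0, 0, -1, 1, 0], [0, 0, 0, 0, -1, 0], [0, 0, 0, 0, 0, 5]]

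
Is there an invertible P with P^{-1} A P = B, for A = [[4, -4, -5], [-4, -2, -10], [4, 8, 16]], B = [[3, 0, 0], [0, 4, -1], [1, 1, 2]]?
No.

trace(A) = 18 but trace(B) = 9. The trace is a similarity invariant, so A and B are not similar.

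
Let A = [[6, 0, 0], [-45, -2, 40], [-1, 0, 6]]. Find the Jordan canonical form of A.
J = [[-2, 0, 0], [0, 6, 1], [0, 0, 6]]

The characteristic polynomial is det(xI - A) = (x - 6)^2(x + 2), so the eigenvalues are -2 (algebraic multiplicity 1), 6 (algebraic multiplicity 2).

For λ = -2: algebraic multiplicity 1 gives one 1×1 block.

For λ = 6: rank(A - 6I) = 2, rank((A - 6I)^2) = 1. The eigenspace has dimension 3 - 2 = 1, so there is 1 Jordan block; the rank sequence gives block sizes [2].

Assembling the blocks gives the Jordan form J above.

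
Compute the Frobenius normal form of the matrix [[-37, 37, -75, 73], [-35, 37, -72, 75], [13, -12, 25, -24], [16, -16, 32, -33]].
R = [[0, 0, 0, 45], [1, 0, 0, 24], [0, 1, 0, -12], [0, 0, 1, -8]]

The invariant factors of A (the non-unit diagonal entries of the Smith normal form of xI - A over ℚ[x]) are (x + 3)(x + 5)(x^2 - 3), each dividing the next. The characteristic polynomial is their product, (x + 3)(x + 5)(x^2 - 3).

The rational canonical form is the block-diagonal matrix of companion matrices C(f_i):
R = [[0, 0, 0, 45], [1, 0, 0, 24], [0, 1, 0, -12], [0, 0, 1, -8]].

Note the characteristic polynomial does not split into linear factors over ℚ, so A has no Jordan form over ℚ; the rational canonical form exists over any field.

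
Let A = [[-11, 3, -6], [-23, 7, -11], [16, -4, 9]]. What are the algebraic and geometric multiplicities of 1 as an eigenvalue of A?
The characteristic polynomial is (x - 2)^2(x - 1), so the factor x - 1 appears with exponent 1: the algebraic multiplicity is 1.

rank(A - I) = 2, so the eigenspace has dimension 3 - 2 = 1: the geometric multiplicity is 1.

algebraic multiplicity 1, geometric multiplicity 1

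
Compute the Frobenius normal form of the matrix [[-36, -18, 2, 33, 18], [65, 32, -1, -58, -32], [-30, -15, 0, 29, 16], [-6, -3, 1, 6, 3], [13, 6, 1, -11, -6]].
The invariant factors of A (the non-unit diagonal entries of the Smith normal form of xI - A over ℚ[x]) are x^2(x - 2)(x + 3)^2, each dividing the next. The characteristic polynomial is their product, x^2(x - 2)(x + 3)^2.

The rational canonical form is the block-diagonal matrix of companion matrices C(f_i):
R = [[0, 0, 0, 0, 0], [1, 0, 0, 0, 0], [0, 1, 0, 0, 18], [0, 0, 1, 0, 3], [0, 0, 0, 1, -4]].

R = [[0, 0, 0, 0, 0], [1, 0, 0, 0, 0], [0, 1, 0, 0, 18], [0, 0, 1, 0, 3], [0, 0, 0, 1, -4]]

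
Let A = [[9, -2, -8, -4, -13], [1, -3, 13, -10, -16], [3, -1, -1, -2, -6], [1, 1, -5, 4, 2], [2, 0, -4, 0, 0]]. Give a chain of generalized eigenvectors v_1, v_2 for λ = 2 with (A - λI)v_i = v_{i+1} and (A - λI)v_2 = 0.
We seek v_1 ∈ ker((A - 2I)^2) \ ker(A - 2I), then set v_{i+1} = (A - 2I) v_i.

One such chain is v_1 = [[8, 0, 3, 1, 2]]^T, v_2 = [[2, 5, 1, -1, 0]]^T. Check: (A - 2I) v_2 = [[0, 0, 0, 0, 0]]^T = 0.

v_1 = [[8, 0, 3, 1, 2]]^T, v_2 = [[2, 5, 1, -1, 0]]^T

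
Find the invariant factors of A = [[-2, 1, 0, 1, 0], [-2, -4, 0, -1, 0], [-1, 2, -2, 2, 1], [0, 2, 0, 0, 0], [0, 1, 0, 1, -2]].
(x + 2)^2, (x + 2)^3

The Jordan structure of A has elementary divisors (x + 2)^3, (x + 2)^2. Arranging the block sizes at each eigenvalue in decreasing order and taking row products gives the invariant factors.

Invariant factors (smallest first, each dividing the next): (x + 2)^2, (x + 2)^3.

Check: the last factor (x + 2)^3 is the minimal polynomial, and the product (x + 2)^5 is the characteristic polynomial.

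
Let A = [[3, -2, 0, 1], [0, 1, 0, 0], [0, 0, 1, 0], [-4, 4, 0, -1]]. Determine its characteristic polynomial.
χ_A(x) = (x - 1)^4

xI - A = [[x - 3, 2, 0, -1], [0, x - 1, 0, 0], [0, 0, x - 1, 0], [4, -4, 0, x + 1]].

Expanding det(xI - A) along the first row:
det(xI - A) = + (x - 3)·det([[x - 1, 0, 0], [0, x - 1, 0], [-4, 0, x + 1]]) - (2)·det([[0, 0, 0], [0, x - 1, 0], [4, 0, x + 1]]) + (0)·det([[0, x - 1, 0], [0, 0, 0], [4, -4, x + 1]]) - (-1)·det([[0, x - 1, 0], [0, 0, x - 1], [4, -4, 0]]).

Evaluating gives χ_A(x) = x^4 - 4x^3 + 6x^2 - 4x + 1 = (x - 1)^4.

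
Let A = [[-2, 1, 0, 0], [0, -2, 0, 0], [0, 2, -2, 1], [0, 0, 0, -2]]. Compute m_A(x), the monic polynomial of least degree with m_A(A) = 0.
The characteristic polynomial factors as (x + 2)^4. The minimal polynomial is ∏(x - λ)^{k_λ} where k_λ is the size of the largest Jordan block at λ.

For λ = -2: rank(A + 2I) = 2, and the largest Jordan block has size 2 (the smallest k with rank((A + 2I)^k) = rank((A + 2I)^(k+1))).

So m_A(x) = (x + 2)^2.

m_A(x) = (x + 2)^2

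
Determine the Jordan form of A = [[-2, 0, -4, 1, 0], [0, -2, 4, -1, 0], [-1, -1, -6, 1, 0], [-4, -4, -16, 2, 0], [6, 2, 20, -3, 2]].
The characteristic polynomial is det(xI - A) = (x - 2)(x + 2)^4, so the eigenvalues are -2 (algebraic multiplicity 4), 2 (algebraic multiplicity 1).

For λ = -2: rank(A + 2I) = 3, rank((A + 2I)^2) = 1. The eigenspace has dimension 5 - 3 = 2, so there are 2 Jordan blocks; the rank sequence gives block sizes [2, 2].

For λ = 2: algebraic multiplicity 1 gives one 1×1 block.

Assembling the blocks gives the Jordan form J above.

J = [[-2, 1, 0, 0, 0], [0, -2, 0, 0, 0], [0, 0, -2, 1, 0], [0, 0, 0, -2, 0], [0, 0, 0, 0, 2]]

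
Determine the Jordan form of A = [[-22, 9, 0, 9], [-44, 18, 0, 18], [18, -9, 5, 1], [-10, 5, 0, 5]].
The characteristic polynomial is det(xI - A) = x(x - 5)^2(x + 4), so the eigenvalues are -4 (algebraic multiplicity 1), 0 (algebraic multiplicity 1), 5 (algebraic multiplicity 2).

For λ = -4: algebraic multiplicity 1 gives one 1×1 block.

For λ = 0: algebraic multiplicity 1 gives one 1×1 block.

For λ = 5: rank(A - 5I) = 3, rank((A - 5I)^2) = 2. The eigenspace has dimension 4 - 3 = 1, so there is 1 Jordan block; the rank sequence gives block sizes [2].

Assembling the blocks gives the Jordan form J above.

J = [[-4, 0, 0, 0], [0, 0, 0, 0], [0, 0, 5, 1], [0, 0, 0, 5]]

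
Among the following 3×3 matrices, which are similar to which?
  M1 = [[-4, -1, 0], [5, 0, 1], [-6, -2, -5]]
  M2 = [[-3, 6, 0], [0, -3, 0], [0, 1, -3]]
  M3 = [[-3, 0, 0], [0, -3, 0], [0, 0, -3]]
Characteristic polynomials: χ_{M1} = (x + 3)^3, χ_{M2} = (x + 3)^3, χ_{M3} = (x + 3)^3.

{M1}: invariant factors (x + 3)^3.

{M2}: invariant factors x + 3, (x + 3)^2.

{M3}: invariant factors x + 3, x + 3, x + 3.

Matrices are similar if and only if their invariant-factor lists agree; the partition into similarity classes is {M1}, {M2}, {M3}.

3 classes: {M1}, {M2}, {M3}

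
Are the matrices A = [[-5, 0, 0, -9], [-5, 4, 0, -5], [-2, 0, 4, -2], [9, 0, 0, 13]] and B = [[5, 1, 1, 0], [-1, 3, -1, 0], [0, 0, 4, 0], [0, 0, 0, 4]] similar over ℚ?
Yes.

Two matrices over a field are similar if and only if they have the same invariant factors.

Both A and B have characteristic polynomial (x - 4)^4 and minimal polynomial (x - 4)^2. Computing further, both have invariant factors x - 4, x - 4, (x - 4)^2. Hence A and B are similar.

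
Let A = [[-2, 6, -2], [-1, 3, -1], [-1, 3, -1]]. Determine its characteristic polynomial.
χ_A(x) = x^3

xI - A = [[x + 2, -6, 2], [1, x - 3, 1], [1, -3, x + 1]].

Expanding det(xI - A) along the first row:
det(xI - A) = + (x + 2)·det([[x - 3, 1], [-3, x + 1]]) - (-6)·det([[1, 1], [1, x + 1]]) + (2)·det([[1, x - 3], [1, -3]]).

Evaluating gives χ_A(x) = x^3.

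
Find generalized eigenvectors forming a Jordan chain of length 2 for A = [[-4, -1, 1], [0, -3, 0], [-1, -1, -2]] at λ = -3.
v_1 = [[1, 1, 1]]^T, v_2 = [[-1, 0, -1]]^T

We seek v_1 ∈ ker((A + 3I)^2) \ ker(A + 3I), then set v_{i+1} = (A + 3I) v_i.

One such chain is v_1 = [[1, 1, 1]]^T, v_2 = [[-1, 0, -1]]^T. Check: (A + 3I) v_2 = [[0, 0, 0]]^T = 0.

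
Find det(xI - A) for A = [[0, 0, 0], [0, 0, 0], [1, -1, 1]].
xI - A = [[x, 0, 0], [0, x, 0], [-1, 1, x - 1]].

Expanding det(xI - A) along the first row:
det(xI - A) = + (x)·det([[x, 0], [1, x - 1]]) - (0)·det([[0, 0], [-1, x - 1]]) + (0)·det([[0, x], [-1, 1]]).

Evaluating gives χ_A(x) = x^3 - x^2 = x^2(x - 1).

χ_A(x) = x^2(x - 1)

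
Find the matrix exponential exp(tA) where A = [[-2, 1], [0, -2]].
e^{tA} = [[e^{-2*t}, t*e^{-2*t}], [0, e^{-2*t}]]

A has Jordan form J = [[-2, 1], [0, -2]] with A = PJP^{-1}, so e^{tA} = P e^{tJ} P^{-1}.

For a Jordan block J_k(λ), e^{tJ_k(λ)} = e^{λt} · (I + tN + t^2 N^2/2! + ... + t^{k-1} N^{k-1}/(k-1)!) where N is the nilpotent superdiagonal part.

Assembling the blocks and conjugating back gives the entries of e^{tA} as shown above.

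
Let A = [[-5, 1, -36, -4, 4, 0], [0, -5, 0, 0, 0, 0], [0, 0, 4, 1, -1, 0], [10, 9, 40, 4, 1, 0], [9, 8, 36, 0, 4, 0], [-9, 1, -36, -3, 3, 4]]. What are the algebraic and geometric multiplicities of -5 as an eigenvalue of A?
The characteristic polynomial is (x - 4)^4(x + 5)^2, so the factor x + 5 appears with exponent 2: the algebraic multiplicity is 2.

rank(A + 5I) = 5, so the eigenspace has dimension 6 - 5 = 1: the geometric multiplicity is 1.

Since 1 < 2, A is not diagonalizable.

algebraic multiplicity 2, geometric multiplicity 1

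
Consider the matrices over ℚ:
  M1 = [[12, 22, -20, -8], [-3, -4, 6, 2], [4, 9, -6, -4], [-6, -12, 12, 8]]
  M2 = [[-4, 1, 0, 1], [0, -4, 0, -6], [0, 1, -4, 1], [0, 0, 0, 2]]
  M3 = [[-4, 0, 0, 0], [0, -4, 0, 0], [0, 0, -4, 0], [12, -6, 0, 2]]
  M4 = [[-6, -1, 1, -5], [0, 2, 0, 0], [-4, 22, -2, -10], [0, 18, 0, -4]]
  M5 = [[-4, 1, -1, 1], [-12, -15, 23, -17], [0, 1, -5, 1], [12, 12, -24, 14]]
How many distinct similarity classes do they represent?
Characteristic polynomials: χ_{M1} = (x - 4)(x - 2)^3, χ_{M2} = (x - 2)(x + 4)^3, χ_{M3} = (x - 2)(x + 4)^3, χ_{M4} = (x - 2)(x + 4)^3, χ_{M5} = (x - 2)(x + 4)^3.

{M1}: invariant factors (x - 4)(x - 2)^3.

{M2, M4, M5}: invariant factors x + 4, (x - 2)(x + 4)^2.

{M3}: invariant factors x + 4, x + 4, (x - 2)(x + 4).

Matrices are similar if and only if their invariant-factor lists agree; the partition into similarity classes is {M1}, {M2, M4, M5}, {M3}.

3 classes: {M1}, {M2, M4, M5}, {M3}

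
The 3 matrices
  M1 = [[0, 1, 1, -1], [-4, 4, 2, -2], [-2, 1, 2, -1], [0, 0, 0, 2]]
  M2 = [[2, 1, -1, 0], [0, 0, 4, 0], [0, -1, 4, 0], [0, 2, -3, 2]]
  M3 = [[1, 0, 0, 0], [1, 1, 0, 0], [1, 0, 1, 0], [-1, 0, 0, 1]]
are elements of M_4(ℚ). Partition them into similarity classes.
2 classes: {M1, M2}, {M3}

Characteristic polynomials: χ_{M1} = (x - 2)^4, χ_{M2} = (x - 2)^4, χ_{M3} = (x - 1)^4.

{M1, M2}: invariant factors x - 2, (x - 2)^3.

{M3}: invariant factors x - 1, x - 1, (x - 1)^2.

Matrices are similar if and only if their invariant-factor lists agree; the partition into similarity classes is {M1, M2}, {M3}.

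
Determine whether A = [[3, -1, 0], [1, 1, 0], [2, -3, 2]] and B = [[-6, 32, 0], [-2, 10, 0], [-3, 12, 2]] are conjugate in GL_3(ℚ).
No.

Both have characteristic polynomial (x - 2)^3, but the minimal polynomial of A is (x - 2)^3 while the minimal polynomial of B is (x - 2)^2. The minimal polynomial is a similarity invariant, so A and B are not similar.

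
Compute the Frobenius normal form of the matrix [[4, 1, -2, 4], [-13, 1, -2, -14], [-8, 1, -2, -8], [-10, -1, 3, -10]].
The invariant factors of A (the non-unit diagonal entries of the Smith normal form of xI - A over ℚ[x]) are (x + 2)^2(x^2 + 3x - 3), each dividing the next. The characteristic polynomial is their product, (x + 2)^2(x^2 + 3x - 3).

The rational canonical form is the block-diagonal matrix of companion matrices C(f_i):
R = [[0, 0, 0, 12], [1, 0, 0, 0], [0, 1, 0, -13], [0, 0, 1, -7]].

Note the characteristic polynomial does not split into linear factors over ℚ, so A has no Jordan form over ℚ; the rational canonical form exists over any field.

R = [[0, 0, 0, 12], [1, 0, 0, 0], [0, 1, 0, -13], [0, 0, 1, -7]]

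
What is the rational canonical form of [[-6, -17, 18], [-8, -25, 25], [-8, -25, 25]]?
R = [[0, 0, 0], [1, 0, -8], [0, 1, -6]]

The invariant factors of A (the non-unit diagonal entries of the Smith normal form of xI - A over ℚ[x]) are x(x + 2)(x + 4), each dividing the next. The characteristic polynomial is their product, x(x + 2)(x + 4).

The rational canonical form is the block-diagonal matrix of companion matrices C(f_i):
R = [[0, 0, 0], [1, 0, -8], [0, 1, -6]].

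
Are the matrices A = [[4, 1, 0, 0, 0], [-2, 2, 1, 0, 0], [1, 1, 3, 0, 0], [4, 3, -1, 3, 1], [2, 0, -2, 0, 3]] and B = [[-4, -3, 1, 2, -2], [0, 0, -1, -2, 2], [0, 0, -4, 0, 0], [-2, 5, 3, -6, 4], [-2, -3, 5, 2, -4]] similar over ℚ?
No.

trace(A) = 15 but trace(B) = -18. The trace is a similarity invariant, so A and B are not similar.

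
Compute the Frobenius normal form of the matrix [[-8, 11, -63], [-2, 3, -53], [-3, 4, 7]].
The invariant factors of A (the non-unit diagonal entries of the Smith normal form of xI - A over ℚ[x]) are (x - 4)(x^2 + 2x - 6), each dividing the next. The characteristic polynomial is their product, (x - 4)(x^2 + 2x - 6).

The rational canonical form is the block-diagonal matrix of companion matrices C(f_i):
R = [[0, 0, -24], [1, 0, 14], [0, 1, 2]].

Note the characteristic polynomial does not split into linear factors over ℚ, so A has no Jordan form over ℚ; the rational canonical form exists over any field.

R = [[0, 0, -24], [1, 0, 14], [0, 1, 2]]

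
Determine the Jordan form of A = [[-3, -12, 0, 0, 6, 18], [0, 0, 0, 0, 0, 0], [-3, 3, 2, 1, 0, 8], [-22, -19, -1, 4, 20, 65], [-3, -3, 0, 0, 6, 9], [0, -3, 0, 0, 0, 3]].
The characteristic polynomial is det(xI - A) = x^2(x - 3)^4, so the eigenvalues are 0 (algebraic multiplicity 2), 3 (algebraic multiplicity 4).

For λ = 0: rank(A) = 4. The eigenspace has dimension 6 - 4 = 2, so there are 2 Jordan blocks; the rank sequence gives block sizes [1, 1].

For λ = 3: rank(A - 3I) = 4, rank((A - 3I)^2) = 3, rank((A - 3I)^3) = 2. The eigenspace has dimension 6 - 4 = 2, so there are 2 Jordan blocks; the rank sequence gives block sizes [3, 1].

Assembling the blocks gives the Jordan form J above.

J = [[0, 0, 0, 0, 0, 0], [0, 0, 0, 0, 0, 0], [0, 0, 3, 1, 0, 0], [0, 0, 0, 3, 1, 0], [0, 0, 0, 0, 3, 0], [0, 0, 0, 0, 0, 3]]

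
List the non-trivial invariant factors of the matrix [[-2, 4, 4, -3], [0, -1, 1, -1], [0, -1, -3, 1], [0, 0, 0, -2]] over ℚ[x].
(x + 2)^2, (x + 2)^2

The Jordan structure of A has elementary divisors (x + 2)^2, (x + 2)^2. Arranging the block sizes at each eigenvalue in decreasing order and taking row products gives the invariant factors.

Invariant factors (smallest first, each dividing the next): (x + 2)^2, (x + 2)^2.

Check: the last factor (x + 2)^2 is the minimal polynomial, and the product (x + 2)^4 is the characteristic polynomial.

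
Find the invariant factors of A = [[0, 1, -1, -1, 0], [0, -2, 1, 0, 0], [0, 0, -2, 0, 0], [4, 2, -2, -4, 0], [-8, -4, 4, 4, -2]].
The Jordan structure of A has elementary divisors (x + 2)^3, (x + 2), (x + 2). Arranging the block sizes at each eigenvalue in decreasing order and taking row products gives the invariant factors.

Invariant factors (smallest first, each dividing the next): x + 2, x + 2, (x + 2)^3.

Check: the last factor (x + 2)^3 is the minimal polynomial, and the product (x + 2)^5 is the characteristic polynomial.

x + 2, x + 2, (x + 2)^3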